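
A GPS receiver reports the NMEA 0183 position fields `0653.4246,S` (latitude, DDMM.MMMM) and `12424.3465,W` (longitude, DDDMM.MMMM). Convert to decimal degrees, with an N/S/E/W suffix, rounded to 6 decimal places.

φ: split at 2 digits → 06° and 53.4246′; 6 + 53.4246/60 = 6.8904100
Longitude: degrees = first 3 digits = 124, minutes = 24.3465; 124 + 24.3465/60 = 124.4057750

6.890410° S, 124.405775° W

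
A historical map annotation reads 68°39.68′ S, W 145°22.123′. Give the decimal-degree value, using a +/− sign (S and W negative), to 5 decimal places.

-68.66133, -145.36872

φ: 39.68′ = 0.661333°; total 68.661333
S → negative
Longitude: 145 + 22.123/60 = 145.368717
W ⇒ negate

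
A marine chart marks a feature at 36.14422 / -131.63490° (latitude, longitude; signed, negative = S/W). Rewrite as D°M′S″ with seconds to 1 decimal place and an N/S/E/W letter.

36°08′39.2″ N, 131°38′5.6″ W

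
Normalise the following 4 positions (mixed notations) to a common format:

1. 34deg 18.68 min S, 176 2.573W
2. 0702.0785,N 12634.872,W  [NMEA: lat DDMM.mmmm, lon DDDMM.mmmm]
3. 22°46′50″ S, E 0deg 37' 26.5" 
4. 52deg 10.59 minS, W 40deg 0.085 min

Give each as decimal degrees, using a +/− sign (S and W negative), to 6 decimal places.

Point 1:
  Lat: 18.68′ = 0.311333°; total 34.3113333
  hemisphere S, so the sign is −
  Longitude: 176 + 2.573/60 = 176.0428833
  W ⇒ negate
Point 2:
  Latitude: split at 2 digits → 07° and 2.0785′; 7 + 2.0785/60 = 7.0346417
  N → positive
  Lon: degrees = first 3 digits = 126, minutes = 34.872; 126 + 34.872/60 = 126.5812000
  W ⇒ negate
Point 3:
  Lat: 22 + 46/60 + 50/3600 = 22.7805556
  S → negative
  λ: 37′ + 26.5″ = 37.44167′; 0 + 37.44167/60 = 0.6240278
  E ⇒ keep positive
Point 4:
  Latitude: 10.59′ = 0.176500°; total 52.1765000
  hemisphere S, so the sign is −
  Lon: 0.085′ = 0.001417°; total 40.0014167
  W → negative

1. -34.311333, -176.042883
2. 7.034642, -126.581200
3. -22.780556, 0.624028
4. -52.176500, -40.001417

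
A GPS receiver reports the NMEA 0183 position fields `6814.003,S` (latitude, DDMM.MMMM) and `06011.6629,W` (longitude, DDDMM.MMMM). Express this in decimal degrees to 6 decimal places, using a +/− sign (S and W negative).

Latitude: degrees = first 2 digits = 68, minutes = 14.003; 68 + 14.003/60 = 68.2333833
S → negative
Longitude: degrees = first 3 digits = 60, minutes = 11.6629; 60 + 11.6629/60 = 60.1943817
W ⇒ negate

-68.233383, -60.194382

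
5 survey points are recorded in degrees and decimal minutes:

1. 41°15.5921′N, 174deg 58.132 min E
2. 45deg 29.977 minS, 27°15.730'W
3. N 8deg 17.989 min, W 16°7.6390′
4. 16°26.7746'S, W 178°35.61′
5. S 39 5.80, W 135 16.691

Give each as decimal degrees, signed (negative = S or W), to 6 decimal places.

Point 1:
  Latitude: 41 + 15.5921/60 = 41.2598683
  N → positive
  λ: 58.132′ = 0.968867°; total 174.9688667
  E → positive
Point 2:
  φ: 45 + 29.977/60 = 45.4996167
  hemisphere S, so the sign is −
  λ: 27 + 15.73/60 = 27.2621667
  hemisphere W, so the sign is −
Point 3:
  Latitude: 8 + 17.989/60 = 8.2998167
  N ⇒ keep positive
  Longitude: 7.639′ = 0.127317°; total 16.1273167
  W → negative
Point 4:
  Latitude: 16 + 26.7746/60 = 16.4462433
  hemisphere S, so the sign is −
  λ: 178 + 35.61/60 = 178.5935000
  hemisphere W, so the sign is −
Point 5:
  φ: 39 + 5.8/60 = 39.0966667
  S → negative
  λ: 16.691′ = 0.278183°; total 135.2781833
  W → negative

1. 41.259868, 174.968867
2. -45.499617, -27.262167
3. 8.299817, -16.127317
4. -16.446243, -178.593500
5. -39.096667, -135.278183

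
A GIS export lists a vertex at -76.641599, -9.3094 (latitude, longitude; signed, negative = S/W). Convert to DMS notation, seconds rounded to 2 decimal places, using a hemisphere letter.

Latitude is negative → S; |value| = 76.641599
Lat: whole degrees 76; 38.49594′ → 38′ and 29.7564″
Longitude is negative → W; |value| = 9.309400
λ: 0.309400° → 18.56400′; 0.56400 × 60 = 33.8400″

76°38′29.76″ S, 9°18′33.84″ W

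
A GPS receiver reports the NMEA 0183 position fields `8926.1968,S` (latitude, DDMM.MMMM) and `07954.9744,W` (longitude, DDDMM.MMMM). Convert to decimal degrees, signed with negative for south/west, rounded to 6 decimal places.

-89.436613, -79.916240

Latitude: split at 2 digits → 89° and 26.1968′; 89 + 26.1968/60 = 89.4366133
hemisphere S, so the sign is −
λ: split at 3 digits → 079° and 54.9744′; 79 + 54.9744/60 = 79.9162400
W ⇒ negate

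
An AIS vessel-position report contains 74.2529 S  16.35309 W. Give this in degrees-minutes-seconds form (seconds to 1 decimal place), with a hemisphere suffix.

74°15′10.4″ S, 16°21′11.1″ W

Lat: 0.252900 × 60 = 15.17400′ → 15′, remainder × 60 = 10.440″
λ: 0.353090 × 60 = 21.18540′ → 21′, remainder × 60 = 11.124″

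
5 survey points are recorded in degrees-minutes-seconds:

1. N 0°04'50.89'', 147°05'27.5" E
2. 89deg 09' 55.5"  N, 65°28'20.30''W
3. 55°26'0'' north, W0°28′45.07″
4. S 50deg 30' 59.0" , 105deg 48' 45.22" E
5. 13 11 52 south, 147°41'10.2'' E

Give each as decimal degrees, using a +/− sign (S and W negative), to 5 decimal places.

1. 0.08080, 147.09097
2. 89.16542, -65.47231
3. 55.43333, -0.47919
4. -50.51639, 105.81256
5. -13.19778, 147.68617

Point 1:
  Lat: 0° + 4/60 + 50.89/3600 = 0 + 0.066667 + 0.014136 = 0.080803
  N ⇒ keep positive
  Lon: 147° + 5/60 + 27.5/3600 = 147 + 0.083333 + 0.007639 = 147.090972
  E → positive
Point 2:
  Lat: 9′ + 55.5″ = 9.92500′; 89 + 9.92500/60 = 89.165417
  N → positive
  λ: 65° + 28/60 + 20.3/3600 = 65 + 0.466667 + 0.005639 = 65.472306
  W → negative
Point 3:
  φ: 55 + 26/60 + 0/3600 = 55.433333
  N ⇒ keep positive
  Longitude: 0° + 28/60 + 45.07/3600 = 0 + 0.466667 + 0.012519 = 0.479186
  W → negative
Point 4:
  Lat: 30′ + 59″ = 30.98333′; 50 + 30.98333/60 = 50.516389
  S → negative
  Lon: 48′ + 45.22″ = 48.75367′; 105 + 48.75367/60 = 105.812561
  E → positive
Point 5:
  Lat: 13 + 11/60 + 52/3600 = 13.197778
  S ⇒ negate
  Lon: 41′ + 10.2″ = 41.17000′; 147 + 41.17000/60 = 147.686167
  E ⇒ keep positive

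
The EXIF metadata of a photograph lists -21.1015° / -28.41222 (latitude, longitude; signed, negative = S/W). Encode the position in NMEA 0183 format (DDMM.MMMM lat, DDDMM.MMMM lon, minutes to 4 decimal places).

2106.0900,S / 02824.7332,W

Latitude is negative → S; |value| = 21.101500
φ: minutes = (21.101500 − 21) × 60 = 6.090000
Longitude is negative → W; |value| = 28.412220
Longitude: 28° + 0.412220 × 60 = 28° 24.733200′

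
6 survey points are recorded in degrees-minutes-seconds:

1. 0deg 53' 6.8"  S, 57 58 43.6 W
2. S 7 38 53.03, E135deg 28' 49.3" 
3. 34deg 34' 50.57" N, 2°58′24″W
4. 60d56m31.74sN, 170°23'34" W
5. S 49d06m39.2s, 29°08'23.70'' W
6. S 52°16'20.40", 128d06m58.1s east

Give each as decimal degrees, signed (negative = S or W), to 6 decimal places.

Point 1:
  Latitude: 53′ + 6.8″ = 53.11333′; 0 + 53.11333/60 = 0.8852222
  hemisphere S, so the sign is −
  Lon: 57 + 58/60 + 43.6/3600 = 57.9787778
  W ⇒ negate
Point 2:
  Lat: 7 + 38/60 + 53.03/3600 = 7.6480639
  S → negative
  Lon: 28′ + 49.3″ = 28.82167′; 135 + 28.82167/60 = 135.4803611
  E ⇒ keep positive
Point 3:
  Lat: 34′ + 50.57″ = 34.84283′; 34 + 34.84283/60 = 34.5807139
  N ⇒ keep positive
  Lon: 58′ + 24″ = 58.40000′; 2 + 58.40000/60 = 2.9733333
  W → negative
Point 4:
  φ: 56′ + 31.74″ = 56.52900′; 60 + 56.52900/60 = 60.9421500
  N → positive
  λ: 170° + 23/60 + 34/3600 = 170 + 0.383333 + 0.009444 = 170.3927778
  W → negative
Point 5:
  Lat: 6′ + 39.2″ = 6.65333′; 49 + 6.65333/60 = 49.1108889
  S ⇒ negate
  Longitude: 8′ + 23.7″ = 8.39500′; 29 + 8.39500/60 = 29.1399167
  W → negative
Point 6:
  Latitude: 16′ + 20.4″ = 16.34000′; 52 + 16.34000/60 = 52.2723333
  S ⇒ negate
  λ: 6′ + 58.1″ = 6.96833′; 128 + 6.96833/60 = 128.1161389
  E ⇒ keep positive

1. -0.885222, -57.978778
2. -7.648064, 135.480361
3. 34.580714, -2.973333
4. 60.942150, -170.392778
5. -49.110889, -29.139917
6. -52.272333, 128.116139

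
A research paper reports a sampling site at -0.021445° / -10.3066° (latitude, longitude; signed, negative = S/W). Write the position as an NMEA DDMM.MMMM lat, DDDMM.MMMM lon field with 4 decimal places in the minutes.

Latitude is negative → S; |value| = 0.021445
Latitude: 0° + 0.021445 × 60 = 0° 1.286700′
Longitude is negative → W; |value| = 10.306600
Lon: fractional part 0.306600 → 18.396000 minutes

0001.2867,S / 01018.3960,W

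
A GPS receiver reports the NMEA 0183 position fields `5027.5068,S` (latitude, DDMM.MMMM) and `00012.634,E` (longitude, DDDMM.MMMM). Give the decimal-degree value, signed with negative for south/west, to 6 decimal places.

-50.458447, 0.210567

φ: split at 2 digits → 50° and 27.5068′; 50 + 27.5068/60 = 50.4584467
S ⇒ negate
Longitude: degrees = first 3 digits = 0, minutes = 12.634; 0 + 12.634/60 = 0.2105667
E ⇒ keep positive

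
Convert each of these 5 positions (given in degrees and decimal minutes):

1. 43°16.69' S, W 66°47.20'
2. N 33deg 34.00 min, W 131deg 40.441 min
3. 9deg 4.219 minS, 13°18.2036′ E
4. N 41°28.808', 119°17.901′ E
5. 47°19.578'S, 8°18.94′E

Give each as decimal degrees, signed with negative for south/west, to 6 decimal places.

Point 1:
  Lat: 43 + 16.69/60 = 43.2781667
  S ⇒ negate
  λ: 47.2′ = 0.786667°; total 66.7866667
  W ⇒ negate
Point 2:
  φ: 34′ = 0.566667°; total 33.5666667
  N → positive
  λ: 40.441′ = 0.674017°; total 131.6740167
  W → negative
Point 3:
  Latitude: 4.219′ = 0.070317°; total 9.0703167
  S ⇒ negate
  Longitude: 13 + 18.2036/60 = 13.3033933
  E → positive
Point 4:
  φ: 41 + 28.808/60 = 41.4801333
  N → positive
  Lon: 17.901′ = 0.298350°; total 119.2983500
  E → positive
Point 5:
  Latitude: 19.578′ = 0.326300°; total 47.3263000
  hemisphere S, so the sign is −
  λ: 8 + 18.94/60 = 8.3156667
  E ⇒ keep positive

1. -43.278167, -66.786667
2. 33.566667, -131.674017
3. -9.070317, 13.303393
4. 41.480133, 119.298350
5. -47.326300, 8.315667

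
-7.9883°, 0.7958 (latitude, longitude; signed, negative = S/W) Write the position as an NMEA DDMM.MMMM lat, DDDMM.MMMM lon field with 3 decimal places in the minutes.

0759.298,S / 00047.748,E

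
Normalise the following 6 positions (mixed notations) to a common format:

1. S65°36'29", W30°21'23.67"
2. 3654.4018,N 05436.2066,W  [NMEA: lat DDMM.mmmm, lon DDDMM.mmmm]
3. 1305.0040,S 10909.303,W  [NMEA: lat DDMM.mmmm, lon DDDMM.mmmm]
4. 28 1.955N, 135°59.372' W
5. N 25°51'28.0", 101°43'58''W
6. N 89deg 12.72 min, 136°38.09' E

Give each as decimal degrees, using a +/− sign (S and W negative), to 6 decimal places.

1. -65.608056, -30.356575
2. 36.906697, -54.603443
3. -13.083400, -109.155050
4. 28.032583, -135.989533
5. 25.857778, -101.732778
6. 89.212000, 136.634833

Point 1:
  Lat: 36′ + 29″ = 36.48333′; 65 + 36.48333/60 = 65.6080556
  S → negative
  Longitude: 21′ + 23.67″ = 21.39450′; 30 + 21.39450/60 = 30.3565750
  hemisphere W, so the sign is −
Point 2:
  Latitude: degrees = first 2 digits = 36, minutes = 54.4018; 36 + 54.4018/60 = 36.9066967
  N → positive
  λ: split at 3 digits → 054° and 36.2066′; 54 + 36.2066/60 = 54.6034433
  W → negative
Point 3:
  φ: degrees = first 2 digits = 13, minutes = 5.004; 13 + 5.004/60 = 13.0834000
  S ⇒ negate
  Lon: split at 3 digits → 109° and 9.303′; 109 + 9.303/60 = 109.1550500
  W ⇒ negate
Point 4:
  φ: 28 + 1.955/60 = 28.0325833
  N ⇒ keep positive
  λ: 59.372′ = 0.989533°; total 135.9895333
  W → negative
Point 5:
  Latitude: 25 + 51/60 + 28/3600 = 25.8577778
  N → positive
  λ: 101° + 43/60 + 58/3600 = 101 + 0.716667 + 0.016111 = 101.7327778
  hemisphere W, so the sign is −
Point 6:
  Lat: 12.72′ = 0.212000°; total 89.2120000
  N ⇒ keep positive
  Longitude: 38.09′ = 0.634833°; total 136.6348333
  E → positive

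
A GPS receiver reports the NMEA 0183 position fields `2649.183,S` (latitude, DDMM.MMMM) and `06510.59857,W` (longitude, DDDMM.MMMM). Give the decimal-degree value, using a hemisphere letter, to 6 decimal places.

φ: degrees = first 2 digits = 26, minutes = 49.183; 26 + 49.183/60 = 26.8197167
Lon: degrees = first 3 digits = 65, minutes = 10.59857; 65 + 10.59857/60 = 65.1766428

26.819717° S, 65.176643° W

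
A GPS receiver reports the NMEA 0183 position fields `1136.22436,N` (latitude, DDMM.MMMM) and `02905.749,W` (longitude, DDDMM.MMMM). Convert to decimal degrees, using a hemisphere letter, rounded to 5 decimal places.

Latitude: degrees = first 2 digits = 11, minutes = 36.22436; 11 + 36.22436/60 = 11.603739
λ: degrees = first 3 digits = 29, minutes = 5.749; 29 + 5.749/60 = 29.095817

11.60374° N, 29.09582° W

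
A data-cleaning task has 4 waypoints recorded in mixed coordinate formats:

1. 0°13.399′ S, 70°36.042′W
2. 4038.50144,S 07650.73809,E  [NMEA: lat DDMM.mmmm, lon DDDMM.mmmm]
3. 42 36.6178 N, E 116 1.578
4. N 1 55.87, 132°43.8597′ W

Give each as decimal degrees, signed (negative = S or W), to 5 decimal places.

Point 1:
  Lat: 0 + 13.399/60 = 0.223317
  S → negative
  λ: 36.042′ = 0.600700°; total 70.600700
  hemisphere W, so the sign is −
Point 2:
  φ: split at 2 digits → 40° and 38.50144′; 40 + 38.50144/60 = 40.641691
  S ⇒ negate
  Longitude: split at 3 digits → 076° and 50.73809′; 76 + 50.73809/60 = 76.845635
  E → positive
Point 3:
  Lat: 36.6178′ = 0.610297°; total 42.610297
  N ⇒ keep positive
  Longitude: 116 + 1.578/60 = 116.026300
  E ⇒ keep positive
Point 4:
  φ: 55.87′ = 0.931167°; total 1.931167
  N → positive
  Lon: 43.8597′ = 0.730995°; total 132.730995
  W → negative

1. -0.22332, -70.60070
2. -40.64169, 76.84563
3. 42.61030, 116.02630
4. 1.93117, -132.73100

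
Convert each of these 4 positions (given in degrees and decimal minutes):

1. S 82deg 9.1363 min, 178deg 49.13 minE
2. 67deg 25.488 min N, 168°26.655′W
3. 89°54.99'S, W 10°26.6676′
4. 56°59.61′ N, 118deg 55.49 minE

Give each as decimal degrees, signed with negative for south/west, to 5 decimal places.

1. -82.15227, 178.81883
2. 67.42480, -168.44425
3. -89.91650, -10.44446
4. 56.99350, 118.92483

Point 1:
  Lat: 82 + 9.1363/60 = 82.152272
  S → negative
  Longitude: 49.13′ = 0.818833°; total 178.818833
  E ⇒ keep positive
Point 2:
  φ: 67 + 25.488/60 = 67.424800
  N → positive
  Lon: 168 + 26.655/60 = 168.444250
  W ⇒ negate
Point 3:
  φ: 54.99′ = 0.916500°; total 89.916500
  hemisphere S, so the sign is −
  Longitude: 26.6676′ = 0.444460°; total 10.444460
  W → negative
Point 4:
  Lat: 59.61′ = 0.993500°; total 56.993500
  N → positive
  Longitude: 118 + 55.49/60 = 118.924833
  E → positive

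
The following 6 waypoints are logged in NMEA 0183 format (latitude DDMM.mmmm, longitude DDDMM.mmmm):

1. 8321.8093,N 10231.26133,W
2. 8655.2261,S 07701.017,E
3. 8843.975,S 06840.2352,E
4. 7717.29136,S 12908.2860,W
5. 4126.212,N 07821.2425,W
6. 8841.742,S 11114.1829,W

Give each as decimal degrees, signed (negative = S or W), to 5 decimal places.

Point 1:
  Latitude: split at 2 digits → 83° and 21.8093′; 83 + 21.8093/60 = 83.363488
  N → positive
  Longitude: degrees = first 3 digits = 102, minutes = 31.26133; 102 + 31.26133/60 = 102.521022
  W → negative
Point 2:
  Latitude: split at 2 digits → 86° and 55.2261′; 86 + 55.2261/60 = 86.920435
  S → negative
  λ: degrees = first 3 digits = 77, minutes = 1.017; 77 + 1.017/60 = 77.016950
  E ⇒ keep positive
Point 3:
  φ: degrees = first 2 digits = 88, minutes = 43.975; 88 + 43.975/60 = 88.732917
  S → negative
  Lon: split at 3 digits → 068° and 40.2352′; 68 + 40.2352/60 = 68.670587
  E ⇒ keep positive
Point 4:
  Lat: degrees = first 2 digits = 77, minutes = 17.29136; 77 + 17.29136/60 = 77.288189
  S ⇒ negate
  Lon: degrees = first 3 digits = 129, minutes = 8.286; 129 + 8.286/60 = 129.138100
  W → negative
Point 5:
  Lat: degrees = first 2 digits = 41, minutes = 26.212; 41 + 26.212/60 = 41.436867
  N ⇒ keep positive
  Lon: split at 3 digits → 078° and 21.2425′; 78 + 21.2425/60 = 78.354042
  hemisphere W, so the sign is −
Point 6:
  Latitude: degrees = first 2 digits = 88, minutes = 41.742; 88 + 41.742/60 = 88.695700
  S → negative
  λ: split at 3 digits → 111° and 14.1829′; 111 + 14.1829/60 = 111.236382
  W ⇒ negate

1. 83.36349, -102.52102
2. -86.92044, 77.01695
3. -88.73292, 68.67059
4. -77.28819, -129.13810
5. 41.43687, -78.35404
6. -88.69570, -111.23638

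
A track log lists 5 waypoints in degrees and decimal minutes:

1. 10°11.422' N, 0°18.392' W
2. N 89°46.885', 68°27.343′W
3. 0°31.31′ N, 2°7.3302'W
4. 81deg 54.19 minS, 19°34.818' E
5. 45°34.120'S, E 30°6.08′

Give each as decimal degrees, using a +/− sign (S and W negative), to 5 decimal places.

1. 10.19037, -0.30653
2. 89.78142, -68.45572
3. 0.52183, -2.12217
4. -81.90317, 19.58030
5. -45.56867, 30.10133

Point 1:
  Latitude: 11.422′ = 0.190367°; total 10.190367
  N → positive
  λ: 18.392′ = 0.306533°; total 0.306533
  W → negative
Point 2:
  Latitude: 89 + 46.885/60 = 89.781417
  N → positive
  Longitude: 27.343′ = 0.455717°; total 68.455717
  W ⇒ negate
Point 3:
  Lat: 0 + 31.31/60 = 0.521833
  N → positive
  Longitude: 7.3302′ = 0.122170°; total 2.122170
  W ⇒ negate
Point 4:
  Lat: 54.19′ = 0.903167°; total 81.903167
  S → negative
  Lon: 34.818′ = 0.580300°; total 19.580300
  E ⇒ keep positive
Point 5:
  Lat: 45 + 34.12/60 = 45.568667
  hemisphere S, so the sign is −
  Lon: 6.08′ = 0.101333°; total 30.101333
  E ⇒ keep positive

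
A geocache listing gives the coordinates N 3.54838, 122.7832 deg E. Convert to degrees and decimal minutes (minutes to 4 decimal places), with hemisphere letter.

3° 32.9028′ N, 122° 46.9920′ E

Lat: fractional part 0.548380 → 32.902800 minutes
Lon: minutes = (122.783200 − 122) × 60 = 46.992000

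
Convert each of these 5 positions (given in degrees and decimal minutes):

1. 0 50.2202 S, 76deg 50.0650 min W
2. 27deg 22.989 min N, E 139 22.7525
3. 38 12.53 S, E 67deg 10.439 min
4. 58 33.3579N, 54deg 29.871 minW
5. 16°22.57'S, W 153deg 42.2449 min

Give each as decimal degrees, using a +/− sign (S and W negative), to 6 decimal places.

1. -0.837003, -76.834417
2. 27.383150, 139.379208
3. -38.208833, 67.173983
4. 58.555965, -54.497850
5. -16.376167, -153.704082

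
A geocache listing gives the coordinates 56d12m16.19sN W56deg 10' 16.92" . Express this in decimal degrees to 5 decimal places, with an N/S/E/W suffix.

56.20450° N, 56.17137° W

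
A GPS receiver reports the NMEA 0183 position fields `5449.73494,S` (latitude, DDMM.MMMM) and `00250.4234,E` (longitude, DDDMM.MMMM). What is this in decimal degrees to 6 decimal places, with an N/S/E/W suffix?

Latitude: split at 2 digits → 54° and 49.73494′; 54 + 49.73494/60 = 54.8289157
λ: split at 3 digits → 002° and 50.4234′; 2 + 50.4234/60 = 2.8403900

54.828916° S, 2.840390° E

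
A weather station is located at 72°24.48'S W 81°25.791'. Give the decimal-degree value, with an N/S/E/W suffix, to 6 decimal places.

Latitude: 24.48′ = 0.408000°; total 72.4080000
Lon: 81 + 25.791/60 = 81.4298500

72.408000° S, 81.429850° W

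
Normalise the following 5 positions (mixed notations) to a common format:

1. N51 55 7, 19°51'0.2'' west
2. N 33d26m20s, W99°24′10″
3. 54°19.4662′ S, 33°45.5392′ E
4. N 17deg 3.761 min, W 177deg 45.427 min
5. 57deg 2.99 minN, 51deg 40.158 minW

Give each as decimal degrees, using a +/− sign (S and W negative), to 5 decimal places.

1. 51.91861, -19.85006
2. 33.43889, -99.40278
3. -54.32444, 33.75899
4. 17.06268, -177.75712
5. 57.04983, -51.66930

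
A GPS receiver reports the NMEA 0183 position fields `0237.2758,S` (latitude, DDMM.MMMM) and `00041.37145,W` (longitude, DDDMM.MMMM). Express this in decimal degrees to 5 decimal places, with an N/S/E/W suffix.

Latitude: split at 2 digits → 02° and 37.2758′; 2 + 37.2758/60 = 2.621263
λ: degrees = first 3 digits = 0, minutes = 41.37145; 0 + 41.37145/60 = 0.689524

2.62126° S, 0.68952° W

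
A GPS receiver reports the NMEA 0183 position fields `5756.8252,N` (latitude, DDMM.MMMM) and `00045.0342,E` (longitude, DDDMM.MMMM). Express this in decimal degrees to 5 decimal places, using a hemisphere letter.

57.94709° N, 0.75057° E

φ: degrees = first 2 digits = 57, minutes = 56.8252; 57 + 56.8252/60 = 57.947087
λ: degrees = first 3 digits = 0, minutes = 45.0342; 0 + 45.0342/60 = 0.750570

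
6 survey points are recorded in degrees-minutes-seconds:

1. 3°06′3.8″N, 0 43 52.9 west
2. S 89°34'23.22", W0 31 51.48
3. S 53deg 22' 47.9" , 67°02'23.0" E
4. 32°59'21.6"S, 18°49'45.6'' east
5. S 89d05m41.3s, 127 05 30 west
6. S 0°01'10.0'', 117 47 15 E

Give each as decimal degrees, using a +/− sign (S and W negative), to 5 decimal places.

Point 1:
  Lat: 3 + 6/60 + 3.8/3600 = 3.101056
  N ⇒ keep positive
  Longitude: 0° + 43/60 + 52.9/3600 = 0 + 0.716667 + 0.014694 = 0.731361
  hemisphere W, so the sign is −
Point 2:
  Lat: 89° + 34/60 + 23.22/3600 = 89 + 0.566667 + 0.006450 = 89.573117
  S → negative
  λ: 31′ + 51.48″ = 31.85800′; 0 + 31.85800/60 = 0.530967
  hemisphere W, so the sign is −
Point 3:
  Latitude: 53 + 22/60 + 47.9/3600 = 53.379972
  S → negative
  λ: 2′ + 23″ = 2.38333′; 67 + 2.38333/60 = 67.039722
  E → positive
Point 4:
  Lat: 32° + 59/60 + 21.6/3600 = 32 + 0.983333 + 0.006000 = 32.989333
  S ⇒ negate
  Longitude: 18 + 49/60 + 45.6/3600 = 18.829333
  E ⇒ keep positive
Point 5:
  φ: 89 + 5/60 + 41.3/3600 = 89.094806
  hemisphere S, so the sign is −
  Lon: 127 + 5/60 + 30/3600 = 127.091667
  W ⇒ negate
Point 6:
  φ: 0° + 1/60 + 10/3600 = 0 + 0.016667 + 0.002778 = 0.019444
  S ⇒ negate
  Longitude: 47′ + 15″ = 47.25000′; 117 + 47.25000/60 = 117.787500
  E → positive

1. 3.10106, -0.73136
2. -89.57312, -0.53097
3. -53.37997, 67.03972
4. -32.98933, 18.82933
5. -89.09481, -127.09167
6. -0.01944, 117.78750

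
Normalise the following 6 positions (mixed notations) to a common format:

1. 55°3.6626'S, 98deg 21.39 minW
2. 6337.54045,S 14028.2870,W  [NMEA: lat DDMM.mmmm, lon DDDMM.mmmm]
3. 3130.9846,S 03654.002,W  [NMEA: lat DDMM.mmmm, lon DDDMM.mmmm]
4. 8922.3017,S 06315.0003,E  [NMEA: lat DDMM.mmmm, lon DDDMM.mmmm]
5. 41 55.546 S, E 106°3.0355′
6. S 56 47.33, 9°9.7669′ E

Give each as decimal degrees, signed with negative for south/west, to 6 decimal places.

Point 1:
  φ: 55 + 3.6626/60 = 55.0610433
  S ⇒ negate
  Longitude: 98 + 21.39/60 = 98.3565000
  W ⇒ negate
Point 2:
  Latitude: degrees = first 2 digits = 63, minutes = 37.54045; 63 + 37.54045/60 = 63.6256742
  hemisphere S, so the sign is −
  Longitude: split at 3 digits → 140° and 28.287′; 140 + 28.287/60 = 140.4714500
  W ⇒ negate
Point 3:
  Lat: degrees = first 2 digits = 31, minutes = 30.9846; 31 + 30.9846/60 = 31.5164100
  S → negative
  λ: split at 3 digits → 036° and 54.002′; 36 + 54.002/60 = 36.9000333
  W → negative
Point 4:
  Lat: split at 2 digits → 89° and 22.3017′; 89 + 22.3017/60 = 89.3716950
  S → negative
  Lon: split at 3 digits → 063° and 15.0003′; 63 + 15.0003/60 = 63.2500050
  E → positive
Point 5:
  Lat: 41 + 55.546/60 = 41.9257667
  S ⇒ negate
  Lon: 3.0355′ = 0.050592°; total 106.0505917
  E → positive
Point 6:
  φ: 56 + 47.33/60 = 56.7888333
  S → negative
  Lon: 9 + 9.7669/60 = 9.1627817
  E → positive

1. -55.061043, -98.356500
2. -63.625674, -140.471450
3. -31.516410, -36.900033
4. -89.371695, 63.250005
5. -41.925767, 106.050592
6. -56.788833, 9.162782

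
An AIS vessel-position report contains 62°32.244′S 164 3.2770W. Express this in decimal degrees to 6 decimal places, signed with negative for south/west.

Latitude: 62 + 32.244/60 = 62.5374000
S → negative
λ: 3.277′ = 0.054617°; total 164.0546167
W → negative

-62.537400, -164.054617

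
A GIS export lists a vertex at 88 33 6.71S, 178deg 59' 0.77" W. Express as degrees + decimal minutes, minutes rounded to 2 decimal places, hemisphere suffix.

Latitude: seconds/60 = 0.11183; minutes = 33 + 0.11183 = 33.1118
Lon: 59 + 0.77/60 = 59.0128′

88° 33.11′ S, 178° 59.01′ W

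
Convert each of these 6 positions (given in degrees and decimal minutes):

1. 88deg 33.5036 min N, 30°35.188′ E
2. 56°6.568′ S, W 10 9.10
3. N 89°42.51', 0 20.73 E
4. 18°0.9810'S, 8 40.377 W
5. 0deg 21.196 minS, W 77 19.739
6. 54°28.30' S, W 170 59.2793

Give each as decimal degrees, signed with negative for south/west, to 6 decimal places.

Point 1:
  Latitude: 33.5036′ = 0.558393°; total 88.5583933
  N → positive
  λ: 35.188′ = 0.586467°; total 30.5864667
  E → positive
Point 2:
  Lat: 56 + 6.568/60 = 56.1094667
  S → negative
  λ: 9.1′ = 0.151667°; total 10.1516667
  W → negative
Point 3:
  Lat: 89 + 42.51/60 = 89.7085000
  N → positive
  Lon: 0 + 20.73/60 = 0.3455000
  E ⇒ keep positive
Point 4:
  Lat: 0.981′ = 0.016350°; total 18.0163500
  hemisphere S, so the sign is −
  λ: 40.377′ = 0.672950°; total 8.6729500
  W → negative
Point 5:
  φ: 21.196′ = 0.353267°; total 0.3532667
  S → negative
  λ: 77 + 19.739/60 = 77.3289833
  W → negative
Point 6:
  φ: 28.3′ = 0.471667°; total 54.4716667
  hemisphere S, so the sign is −
  λ: 59.2793′ = 0.987988°; total 170.9879883
  W ⇒ negate

1. 88.558393, 30.586467
2. -56.109467, -10.151667
3. 89.708500, 0.345500
4. -18.016350, -8.672950
5. -0.353267, -77.328983
6. -54.471667, -170.987988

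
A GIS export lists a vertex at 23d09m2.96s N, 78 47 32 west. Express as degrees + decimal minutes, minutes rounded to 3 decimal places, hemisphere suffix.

φ: seconds/60 = 0.04933; minutes = 9 + 0.04933 = 9.04933
Lon: 47 + 32/60 = 47.53333′

23° 9.049′ N, 78° 47.533′ W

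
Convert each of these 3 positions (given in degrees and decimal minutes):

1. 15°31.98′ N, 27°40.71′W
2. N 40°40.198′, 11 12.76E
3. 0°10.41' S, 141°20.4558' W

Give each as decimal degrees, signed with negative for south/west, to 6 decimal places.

1. 15.533000, -27.678500
2. 40.669967, 11.212667
3. -0.173500, -141.340930

Point 1:
  Lat: 31.98′ = 0.533000°; total 15.5330000
  N ⇒ keep positive
  Lon: 40.71′ = 0.678500°; total 27.6785000
  W ⇒ negate
Point 2:
  Lat: 40 + 40.198/60 = 40.6699667
  N ⇒ keep positive
  Longitude: 12.76′ = 0.212667°; total 11.2126667
  E → positive
Point 3:
  φ: 10.41′ = 0.173500°; total 0.1735000
  S ⇒ negate
  Lon: 20.4558′ = 0.340930°; total 141.3409300
  W ⇒ negate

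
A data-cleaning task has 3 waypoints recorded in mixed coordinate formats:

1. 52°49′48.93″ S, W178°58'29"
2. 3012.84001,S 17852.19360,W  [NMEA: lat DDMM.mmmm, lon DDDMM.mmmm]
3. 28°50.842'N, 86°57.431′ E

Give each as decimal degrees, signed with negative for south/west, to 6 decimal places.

1. -52.830258, -178.974722
2. -30.214000, -178.869893
3. 28.847367, 86.957183

Point 1:
  φ: 49′ + 48.93″ = 49.81550′; 52 + 49.81550/60 = 52.8302583
  S → negative
  Longitude: 58′ + 29″ = 58.48333′; 178 + 58.48333/60 = 178.9747222
  hemisphere W, so the sign is −
Point 2:
  Latitude: degrees = first 2 digits = 30, minutes = 12.84001; 30 + 12.84001/60 = 30.2140002
  S ⇒ negate
  Lon: split at 3 digits → 178° and 52.1936′; 178 + 52.1936/60 = 178.8698933
  W → negative
Point 3:
  Latitude: 50.842′ = 0.847367°; total 28.8473667
  N → positive
  Longitude: 86 + 57.431/60 = 86.9571833
  E → positive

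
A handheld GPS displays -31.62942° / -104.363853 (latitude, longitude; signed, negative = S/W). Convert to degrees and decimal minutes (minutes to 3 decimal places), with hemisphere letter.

Latitude is negative → S; |value| = 31.629420
Lat: fractional part 0.629420 → 37.76520 minutes
Longitude is negative → W; |value| = 104.363853
Lon: fractional part 0.363853 → 21.83118 minutes

31° 37.765′ S, 104° 21.831′ W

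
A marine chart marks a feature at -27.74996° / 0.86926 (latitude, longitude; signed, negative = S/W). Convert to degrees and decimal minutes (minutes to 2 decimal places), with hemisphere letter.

Latitude is negative → S; |value| = 27.749960
φ: minutes = (27.749960 − 27) × 60 = 44.9976
λ: fractional part 0.869260 → 52.1556 minutes

27° 45.00′ S, 0° 52.16′ E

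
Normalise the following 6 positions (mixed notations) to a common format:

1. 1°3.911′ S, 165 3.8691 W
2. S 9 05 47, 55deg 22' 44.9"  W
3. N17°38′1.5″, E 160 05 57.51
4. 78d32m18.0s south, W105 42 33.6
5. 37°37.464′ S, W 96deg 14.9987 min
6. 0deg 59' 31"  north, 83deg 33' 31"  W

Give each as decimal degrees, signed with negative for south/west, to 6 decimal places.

Point 1:
  Lat: 1 + 3.911/60 = 1.0651833
  S → negative
  λ: 3.8691′ = 0.064485°; total 165.0644850
  W → negative
Point 2:
  Lat: 5′ + 47″ = 5.78333′; 9 + 5.78333/60 = 9.0963889
  hemisphere S, so the sign is −
  λ: 22′ + 44.9″ = 22.74833′; 55 + 22.74833/60 = 55.3791389
  W ⇒ negate
Point 3:
  φ: 38′ + 1.5″ = 38.02500′; 17 + 38.02500/60 = 17.6337500
  N → positive
  Lon: 160° + 5/60 + 57.51/3600 = 160 + 0.083333 + 0.015975 = 160.0993083
  E → positive
Point 4:
  Latitude: 32′ + 18″ = 32.30000′; 78 + 32.30000/60 = 78.5383333
  hemisphere S, so the sign is −
  Lon: 42′ + 33.6″ = 42.56000′; 105 + 42.56000/60 = 105.7093333
  W → negative
Point 5:
  Lat: 37.464′ = 0.624400°; total 37.6244000
  S → negative
  Longitude: 96 + 14.9987/60 = 96.2499783
  W → negative
Point 6:
  Lat: 0 + 59/60 + 31/3600 = 0.9919444
  N → positive
  Longitude: 83° + 33/60 + 31/3600 = 83 + 0.550000 + 0.008611 = 83.5586111
  W ⇒ negate

1. -1.065183, -165.064485
2. -9.096389, -55.379139
3. 17.633750, 160.099308
4. -78.538333, -105.709333
5. -37.624400, -96.249978
6. 0.991944, -83.558611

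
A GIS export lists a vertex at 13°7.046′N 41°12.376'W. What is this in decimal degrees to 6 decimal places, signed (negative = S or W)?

13.117433, -41.206267

Lat: 7.046′ = 0.117433°; total 13.1174333
N → positive
Lon: 12.376′ = 0.206267°; total 41.2062667
W ⇒ negate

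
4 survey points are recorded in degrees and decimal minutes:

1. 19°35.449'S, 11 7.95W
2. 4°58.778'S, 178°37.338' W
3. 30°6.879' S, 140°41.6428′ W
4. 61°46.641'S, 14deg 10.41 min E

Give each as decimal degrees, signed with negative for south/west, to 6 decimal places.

1. -19.590817, -11.132500
2. -4.979633, -178.622300
3. -30.114650, -140.694047
4. -61.777350, 14.173500

Point 1:
  Lat: 35.449′ = 0.590817°; total 19.5908167
  S ⇒ negate
  λ: 7.95′ = 0.132500°; total 11.1325000
  W ⇒ negate
Point 2:
  Latitude: 58.778′ = 0.979633°; total 4.9796333
  hemisphere S, so the sign is −
  Lon: 178 + 37.338/60 = 178.6223000
  hemisphere W, so the sign is −
Point 3:
  Lat: 6.879′ = 0.114650°; total 30.1146500
  hemisphere S, so the sign is −
  λ: 140 + 41.6428/60 = 140.6940467
  W → negative
Point 4:
  Lat: 61 + 46.641/60 = 61.7773500
  hemisphere S, so the sign is −
  λ: 14 + 10.41/60 = 14.1735000
  E → positive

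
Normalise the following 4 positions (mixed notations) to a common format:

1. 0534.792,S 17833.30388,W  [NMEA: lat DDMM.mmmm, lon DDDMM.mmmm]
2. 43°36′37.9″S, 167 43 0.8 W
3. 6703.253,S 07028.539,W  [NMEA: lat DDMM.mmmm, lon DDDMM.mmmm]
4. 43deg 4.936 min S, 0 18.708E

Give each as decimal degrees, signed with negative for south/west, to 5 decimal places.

1. -5.57987, -178.55506
2. -43.61053, -167.71689
3. -67.05422, -70.47565
4. -43.08227, 0.31180

Point 1:
  φ: split at 2 digits → 05° and 34.792′; 5 + 34.792/60 = 5.579867
  hemisphere S, so the sign is −
  Lon: split at 3 digits → 178° and 33.30388′; 178 + 33.30388/60 = 178.555065
  W ⇒ negate
Point 2:
  Lat: 36′ + 37.9″ = 36.63167′; 43 + 36.63167/60 = 43.610528
  S ⇒ negate
  Longitude: 167° + 43/60 + 0.8/3600 = 167 + 0.716667 + 0.000222 = 167.716889
  W ⇒ negate
Point 3:
  φ: degrees = first 2 digits = 67, minutes = 3.253; 67 + 3.253/60 = 67.054217
  S ⇒ negate
  Longitude: split at 3 digits → 070° and 28.539′; 70 + 28.539/60 = 70.475650
  W ⇒ negate
Point 4:
  Latitude: 4.936′ = 0.082267°; total 43.082267
  S ⇒ negate
  Longitude: 0 + 18.708/60 = 0.311800
  E → positive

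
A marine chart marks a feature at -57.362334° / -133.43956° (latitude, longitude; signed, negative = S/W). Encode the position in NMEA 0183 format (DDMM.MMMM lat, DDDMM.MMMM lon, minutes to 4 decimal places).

Latitude is negative → S; |value| = 57.362334
φ: minutes = (57.362334 − 57) × 60 = 21.740040
Longitude is negative → W; |value| = 133.439560
Longitude: fractional part 0.439560 → 26.373600 minutes

5721.7400,S / 13326.3736,W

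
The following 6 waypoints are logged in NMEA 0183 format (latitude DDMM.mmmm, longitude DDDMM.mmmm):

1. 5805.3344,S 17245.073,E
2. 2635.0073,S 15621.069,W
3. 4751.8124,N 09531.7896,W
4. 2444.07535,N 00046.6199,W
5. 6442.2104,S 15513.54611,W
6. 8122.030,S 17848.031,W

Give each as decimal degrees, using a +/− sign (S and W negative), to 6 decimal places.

1. -58.088907, 172.751217
2. -26.583455, -156.351150
3. 47.863540, -95.529827
4. 24.734589, -0.776998
5. -64.703507, -155.225769
6. -81.367167, -178.800517

Point 1:
  φ: degrees = first 2 digits = 58, minutes = 5.3344; 58 + 5.3344/60 = 58.0889067
  hemisphere S, so the sign is −
  λ: split at 3 digits → 172° and 45.073′; 172 + 45.073/60 = 172.7512167
  E → positive
Point 2:
  φ: degrees = first 2 digits = 26, minutes = 35.0073; 26 + 35.0073/60 = 26.5834550
  S ⇒ negate
  Longitude: split at 3 digits → 156° and 21.069′; 156 + 21.069/60 = 156.3511500
  W ⇒ negate
Point 3:
  φ: degrees = first 2 digits = 47, minutes = 51.8124; 47 + 51.8124/60 = 47.8635400
  N ⇒ keep positive
  Longitude: degrees = first 3 digits = 95, minutes = 31.7896; 95 + 31.7896/60 = 95.5298267
  W ⇒ negate
Point 4:
  Latitude: split at 2 digits → 24° and 44.07535′; 24 + 44.07535/60 = 24.7345892
  N → positive
  Longitude: degrees = first 3 digits = 0, minutes = 46.6199; 0 + 46.6199/60 = 0.7769983
  W ⇒ negate
Point 5:
  φ: degrees = first 2 digits = 64, minutes = 42.2104; 64 + 42.2104/60 = 64.7035067
  S ⇒ negate
  Longitude: split at 3 digits → 155° and 13.54611′; 155 + 13.54611/60 = 155.2257685
  W → negative
Point 6:
  Lat: degrees = first 2 digits = 81, minutes = 22.03; 81 + 22.03/60 = 81.3671667
  S → negative
  Longitude: degrees = first 3 digits = 178, minutes = 48.031; 178 + 48.031/60 = 178.8005167
  W → negative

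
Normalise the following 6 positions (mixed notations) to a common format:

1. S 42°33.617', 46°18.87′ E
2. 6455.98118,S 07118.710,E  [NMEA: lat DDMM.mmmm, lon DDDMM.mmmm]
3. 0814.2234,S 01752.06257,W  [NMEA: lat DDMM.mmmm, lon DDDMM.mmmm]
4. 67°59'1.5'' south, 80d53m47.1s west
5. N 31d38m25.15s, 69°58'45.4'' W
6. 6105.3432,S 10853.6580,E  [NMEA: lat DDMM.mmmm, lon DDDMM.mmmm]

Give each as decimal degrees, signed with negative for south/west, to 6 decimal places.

1. -42.560283, 46.314500
2. -64.933020, 71.311833
3. -8.237057, -17.867710
4. -67.983750, -80.896417
5. 31.640319, -69.979278
6. -61.089053, 108.894300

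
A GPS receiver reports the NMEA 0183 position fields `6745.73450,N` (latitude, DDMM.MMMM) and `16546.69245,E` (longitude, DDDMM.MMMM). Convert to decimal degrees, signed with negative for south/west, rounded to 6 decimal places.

Latitude: degrees = first 2 digits = 67, minutes = 45.7345; 67 + 45.7345/60 = 67.7622417
N ⇒ keep positive
Longitude: split at 3 digits → 165° and 46.69245′; 165 + 46.69245/60 = 165.7782075
E → positive

67.762242, 165.778208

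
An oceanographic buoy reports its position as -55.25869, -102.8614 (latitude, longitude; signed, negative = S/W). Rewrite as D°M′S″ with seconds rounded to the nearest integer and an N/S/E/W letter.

Latitude is negative → S; |value| = 55.258690
φ: whole degrees 55; 15.52140′ → 15′ and 31.28″
Longitude is negative → W; |value| = 102.861400
Longitude: 0.861400 × 60 = 51.68400′ → 51′, remainder × 60 = 41.04″

55°15′31″ S, 102°51′41″ W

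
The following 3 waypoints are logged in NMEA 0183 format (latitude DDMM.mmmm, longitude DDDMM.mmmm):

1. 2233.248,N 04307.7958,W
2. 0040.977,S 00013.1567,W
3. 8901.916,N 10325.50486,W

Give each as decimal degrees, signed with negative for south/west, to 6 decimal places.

Point 1:
  Lat: degrees = first 2 digits = 22, minutes = 33.248; 22 + 33.248/60 = 22.5541333
  N ⇒ keep positive
  Longitude: split at 3 digits → 043° and 7.7958′; 43 + 7.7958/60 = 43.1299300
  hemisphere W, so the sign is −
Point 2:
  Lat: degrees = first 2 digits = 0, minutes = 40.977; 0 + 40.977/60 = 0.6829500
  hemisphere S, so the sign is −
  Lon: degrees = first 3 digits = 0, minutes = 13.1567; 0 + 13.1567/60 = 0.2192783
  W → negative
Point 3:
  Latitude: split at 2 digits → 89° and 1.916′; 89 + 1.916/60 = 89.0319333
  N ⇒ keep positive
  Lon: split at 3 digits → 103° and 25.50486′; 103 + 25.50486/60 = 103.4250810
  W ⇒ negate

1. 22.554133, -43.129930
2. -0.682950, -0.219278
3. 89.031933, -103.425081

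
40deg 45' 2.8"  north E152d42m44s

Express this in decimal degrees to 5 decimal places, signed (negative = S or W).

Latitude: 45′ + 2.8″ = 45.04667′; 40 + 45.04667/60 = 40.750778
N → positive
λ: 152 + 42/60 + 44/3600 = 152.712222
E → positive

40.75078, 152.71222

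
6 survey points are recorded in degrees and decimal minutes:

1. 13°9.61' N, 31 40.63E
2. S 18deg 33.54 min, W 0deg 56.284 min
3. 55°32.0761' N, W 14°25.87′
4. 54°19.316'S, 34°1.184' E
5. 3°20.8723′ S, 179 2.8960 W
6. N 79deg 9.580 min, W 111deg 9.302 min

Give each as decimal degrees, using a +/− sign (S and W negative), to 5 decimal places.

Point 1:
  Lat: 13 + 9.61/60 = 13.160167
  N → positive
  λ: 31 + 40.63/60 = 31.677167
  E ⇒ keep positive
Point 2:
  φ: 33.54′ = 0.559000°; total 18.559000
  S → negative
  λ: 0 + 56.284/60 = 0.938067
  W → negative
Point 3:
  Lat: 55 + 32.0761/60 = 55.534602
  N → positive
  Lon: 25.87′ = 0.431167°; total 14.431167
  W ⇒ negate
Point 4:
  Latitude: 54 + 19.316/60 = 54.321933
  S ⇒ negate
  Longitude: 1.184′ = 0.019733°; total 34.019733
  E ⇒ keep positive
Point 5:
  φ: 3 + 20.8723/60 = 3.347872
  S ⇒ negate
  λ: 179 + 2.896/60 = 179.048267
  hemisphere W, so the sign is −
Point 6:
  Latitude: 79 + 9.58/60 = 79.159667
  N ⇒ keep positive
  Longitude: 111 + 9.302/60 = 111.155033
  hemisphere W, so the sign is −

1. 13.16017, 31.67717
2. -18.55900, -0.93807
3. 55.53460, -14.43117
4. -54.32193, 34.01973
5. -3.34787, -179.04827
6. 79.15967, -111.15503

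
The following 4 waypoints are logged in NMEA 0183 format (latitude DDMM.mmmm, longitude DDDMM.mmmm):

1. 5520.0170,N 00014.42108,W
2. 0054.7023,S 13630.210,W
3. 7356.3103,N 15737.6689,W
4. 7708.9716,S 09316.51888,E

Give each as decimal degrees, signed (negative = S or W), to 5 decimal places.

Point 1:
  Latitude: degrees = first 2 digits = 55, minutes = 20.017; 55 + 20.017/60 = 55.333617
  N → positive
  Longitude: degrees = first 3 digits = 0, minutes = 14.42108; 0 + 14.42108/60 = 0.240351
  hemisphere W, so the sign is −
Point 2:
  Lat: degrees = first 2 digits = 0, minutes = 54.7023; 0 + 54.7023/60 = 0.911705
  S ⇒ negate
  Lon: degrees = first 3 digits = 136, minutes = 30.21; 136 + 30.21/60 = 136.503500
  W → negative
Point 3:
  φ: split at 2 digits → 73° and 56.3103′; 73 + 56.3103/60 = 73.938505
  N ⇒ keep positive
  Lon: split at 3 digits → 157° and 37.6689′; 157 + 37.6689/60 = 157.627815
  hemisphere W, so the sign is −
Point 4:
  φ: degrees = first 2 digits = 77, minutes = 8.9716; 77 + 8.9716/60 = 77.149527
  hemisphere S, so the sign is −
  Longitude: degrees = first 3 digits = 93, minutes = 16.51888; 93 + 16.51888/60 = 93.275315
  E → positive

1. 55.33362, -0.24035
2. -0.91171, -136.50350
3. 73.93851, -157.62782
4. -77.14953, 93.27531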